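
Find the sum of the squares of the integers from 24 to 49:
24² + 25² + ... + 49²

Use ∑_{k=1}^{n} k² = n(n+1)(2n+1)/6, then subtract the first 23 terms.
∑_{k=1}^{49} k² = 49×50×99/6 = 40425
∑_{k=1}^{23} k² = 23×24×47/6 = 4324
∑_{k=24}^{49} k² = 40425 - 4324 = 36101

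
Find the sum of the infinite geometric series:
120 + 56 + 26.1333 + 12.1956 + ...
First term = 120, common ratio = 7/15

For |r| < 1, S = a / (1 - r)
S = 120 / (1 - (7/15))
S = 120 / (8/15)
S = 225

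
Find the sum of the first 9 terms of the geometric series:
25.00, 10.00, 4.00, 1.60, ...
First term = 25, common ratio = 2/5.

Sₙ = a(1 - rⁿ) / (1 - r)
S_9 = 25(1 - (2/5)^9) / (1 - (2/5))
S_9 = 25(1 - (512/1953125)) / (3/5)
S_9 = 650871/15625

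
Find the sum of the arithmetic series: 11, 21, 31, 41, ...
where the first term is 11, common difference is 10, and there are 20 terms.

Sₙ = n/2 × (first + last)
Last term = a + (n-1)d = 11 + (20-1)×10 = 201
S_20 = 20/2 × (11 + 201)
S_20 = 20/2 × 212 = 2120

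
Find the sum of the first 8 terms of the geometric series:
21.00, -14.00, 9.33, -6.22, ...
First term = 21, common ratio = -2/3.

Sₙ = a(1 - rⁿ) / (1 - r)
S_8 = 21(1 - (-2/3)^8) / (1 - (-2/3))
S_8 = 21(1 - (256/6561)) / (5/3)
S_8 = 8827/729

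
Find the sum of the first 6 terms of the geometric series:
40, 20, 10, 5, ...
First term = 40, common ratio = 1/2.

Sₙ = a(1 - rⁿ) / (1 - r)
S_6 = 40(1 - (1/2)^6) / (1 - (1/2))
S_6 = 40(1 - (1/64)) / (1/2)
S_6 = 315/4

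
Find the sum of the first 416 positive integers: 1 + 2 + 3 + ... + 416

Formula: ∑k = n(n+1)/2
= 416×417/2
= 173472/2
= 86736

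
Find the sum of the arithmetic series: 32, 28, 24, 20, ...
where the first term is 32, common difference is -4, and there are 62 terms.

Sₙ = n/2 × (first + last)
Last term = a + (n-1)d = 32 + (62-1)×(-4) = -212
S_62 = 62/2 × (32 + (-212))
S_62 = 62/2 × (-180) = -5580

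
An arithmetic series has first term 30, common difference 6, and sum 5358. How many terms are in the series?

Using S = n/2 × [2a + (n-1)d]
5358 = n/2 × [2(30) + (n-1)(6)]
5358 = n/2 × [60 + 6n - 6]
10716 = n × [54 + 6n]
6n² + (54)n - 10716 = 0
Discriminant: Δ = (54)² - 4(6)(-10716) = 2916 + 257184 = 260100
√Δ = 510
n = [-(54) + √Δ] / (2·6) = (-54 + 510) / 12 = 456 / 12 = 38
(The negative root is discarded since n must be a positive integer.)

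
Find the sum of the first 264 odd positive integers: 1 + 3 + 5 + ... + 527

Sum of first n odd numbers = n²
= 264²
= 69696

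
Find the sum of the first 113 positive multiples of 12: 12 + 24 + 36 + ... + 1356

Factor out 12: = 12(1 + 2 + ... + 113) = 12 × n(n+1)/2
= 12 × 113×114/2
= 12 × 6441
= 77292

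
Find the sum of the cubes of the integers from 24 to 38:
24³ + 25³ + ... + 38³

Use ∑_{k=1}^{n} k³ = [n(n+1)/2]², then subtract the first 23 terms.
∑_{k=1}^{38} k³ = [38×39/2]² = 741² = 549081
∑_{k=1}^{23} k³ = [23×24/2]² = 276² = 76176
∑_{k=24}^{38} k³ = 549081 - 76176 = 472905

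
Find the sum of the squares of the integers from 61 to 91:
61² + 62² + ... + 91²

Use ∑_{k=1}^{n} k² = n(n+1)(2n+1)/6, then subtract the first 60 terms.
∑_{k=1}^{91} k² = 91×92×183/6 = 255346
∑_{k=1}^{60} k² = 60×61×121/6 = 73810
∑_{k=61}^{91} k² = 255346 - 73810 = 181536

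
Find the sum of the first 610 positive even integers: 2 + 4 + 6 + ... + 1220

Sum of first n even numbers = n(n+1)
= 610×611
= 372710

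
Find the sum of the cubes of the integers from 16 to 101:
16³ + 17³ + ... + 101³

Use ∑_{k=1}^{n} k³ = [n(n+1)/2]², then subtract the first 15 terms.
∑_{k=1}^{101} k³ = [101×102/2]² = 5151² = 26532801
∑_{k=1}^{15} k³ = [15×16/2]² = 120² = 14400
∑_{k=16}^{101} k³ = 26532801 - 14400 = 26518401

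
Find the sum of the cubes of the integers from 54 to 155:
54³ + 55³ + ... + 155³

Use ∑_{k=1}^{n} k³ = [n(n+1)/2]², then subtract the first 53 terms.
∑_{k=1}^{155} k³ = [155×156/2]² = 12090² = 146168100
∑_{k=1}^{53} k³ = [53×54/2]² = 1431² = 2047761
∑_{k=54}^{155} k³ = 146168100 - 2047761 = 144120339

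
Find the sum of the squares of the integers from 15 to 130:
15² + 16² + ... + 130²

Use ∑_{k=1}^{n} k² = n(n+1)(2n+1)/6, then subtract the first 14 terms.
∑_{k=1}^{130} k² = 130×131×261/6 = 740805
∑_{k=1}^{14} k² = 14×15×29/6 = 1015
∑_{k=15}^{130} k² = 740805 - 1015 = 739790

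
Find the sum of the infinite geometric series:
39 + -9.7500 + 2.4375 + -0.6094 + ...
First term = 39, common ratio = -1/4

For |r| < 1, S = a / (1 - r)
S = 39 / (1 - (-1/4))
S = 39 / (5/4)
S = 156/5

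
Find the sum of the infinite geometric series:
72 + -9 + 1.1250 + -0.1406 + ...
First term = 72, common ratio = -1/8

For |r| < 1, S = a / (1 - r)
S = 72 / (1 - (-1/8))
S = 72 / (9/8)
S = 64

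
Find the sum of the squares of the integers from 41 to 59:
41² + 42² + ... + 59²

Use ∑_{k=1}^{n} k² = n(n+1)(2n+1)/6, then subtract the first 40 terms.
∑_{k=1}^{59} k² = 59×60×119/6 = 70210
∑_{k=1}^{40} k² = 40×41×81/6 = 22140
∑_{k=41}^{59} k² = 70210 - 22140 = 48070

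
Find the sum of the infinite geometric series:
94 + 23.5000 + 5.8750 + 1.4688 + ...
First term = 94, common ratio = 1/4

For |r| < 1, S = a / (1 - r)
S = 94 / (1 - (1/4))
S = 94 / (3/4)
S = 376/3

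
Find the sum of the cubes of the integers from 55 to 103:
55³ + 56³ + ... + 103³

Use ∑_{k=1}^{n} k³ = [n(n+1)/2]², then subtract the first 54 terms.
∑_{k=1}^{103} k³ = [103×104/2]² = 5356² = 28686736
∑_{k=1}^{54} k³ = [54×55/2]² = 1485² = 2205225
∑_{k=55}^{103} k³ = 28686736 - 2205225 = 26481511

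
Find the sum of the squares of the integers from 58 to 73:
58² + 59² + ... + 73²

Use ∑_{k=1}^{n} k² = n(n+1)(2n+1)/6, then subtract the first 57 terms.
∑_{k=1}^{73} k² = 73×74×147/6 = 132349
∑_{k=1}^{57} k² = 57×58×115/6 = 63365
∑_{k=58}^{73} k² = 132349 - 63365 = 68984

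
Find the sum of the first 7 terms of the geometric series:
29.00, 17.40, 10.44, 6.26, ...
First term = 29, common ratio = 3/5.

Sₙ = a(1 - rⁿ) / (1 - r)
S_7 = 29(1 - (3/5)^7) / (1 - (3/5))
S_7 = 29(1 - (2187/78125)) / (2/5)
S_7 = 1101101/15625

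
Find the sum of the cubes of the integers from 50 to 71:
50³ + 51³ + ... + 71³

Use ∑_{k=1}^{n} k³ = [n(n+1)/2]², then subtract the first 49 terms.
∑_{k=1}^{71} k³ = [71×72/2]² = 2556² = 6533136
∑_{k=1}^{49} k³ = [49×50/2]² = 1225² = 1500625
∑_{k=50}^{71} k³ = 6533136 - 1500625 = 5032511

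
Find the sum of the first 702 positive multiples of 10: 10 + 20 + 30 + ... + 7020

Factor out 10: = 10(1 + 2 + ... + 702) = 10 × n(n+1)/2
= 10 × 702×703/2
= 10 × 246753
= 2467530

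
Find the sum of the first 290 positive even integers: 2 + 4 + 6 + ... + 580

Sum of first n even numbers = n(n+1)
= 290×291
= 84390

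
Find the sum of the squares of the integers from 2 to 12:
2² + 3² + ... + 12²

Use ∑_{k=1}^{n} k² = n(n+1)(2n+1)/6, then subtract the first 1 terms.
∑_{k=1}^{12} k² = 12×13×25/6 = 650
∑_{k=1}^{1} k² = 1×2×3/6 = 1
∑_{k=2}^{12} k² = 650 - 1 = 649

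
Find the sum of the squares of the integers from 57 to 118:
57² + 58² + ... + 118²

Use ∑_{k=1}^{n} k² = n(n+1)(2n+1)/6, then subtract the first 56 terms.
∑_{k=1}^{118} k² = 118×119×237/6 = 554659
∑_{k=1}^{56} k² = 56×57×113/6 = 60116
∑_{k=57}^{118} k² = 554659 - 60116 = 494543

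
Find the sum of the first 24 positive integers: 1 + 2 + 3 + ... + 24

Formula: ∑k = n(n+1)/2
= 24×25/2
= 600/2
= 300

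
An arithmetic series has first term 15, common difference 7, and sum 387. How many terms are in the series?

Using S = n/2 × [2a + (n-1)d]
387 = n/2 × [2(15) + (n-1)(7)]
387 = n/2 × [30 + 7n - 7]
774 = n × [23 + 7n]
7n² + (23)n - 774 = 0
Discriminant: Δ = (23)² - 4(7)(-774) = 529 + 21672 = 22201
√Δ = 149
n = [-(23) + √Δ] / (2·7) = (-23 + 149) / 14 = 126 / 14 = 9
(The negative root is discarded since n must be a positive integer.)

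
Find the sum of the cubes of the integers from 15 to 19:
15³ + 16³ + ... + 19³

Use ∑_{k=1}^{n} k³ = [n(n+1)/2]², then subtract the first 14 terms.
∑_{k=1}^{19} k³ = [19×20/2]² = 190² = 36100
∑_{k=1}^{14} k³ = [14×15/2]² = 105² = 11025
∑_{k=15}^{19} k³ = 36100 - 11025 = 25075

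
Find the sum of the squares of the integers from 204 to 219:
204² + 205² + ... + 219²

Use ∑_{k=1}^{n} k² = n(n+1)(2n+1)/6, then subtract the first 203 terms.
∑_{k=1}^{219} k² = 219×220×439/6 = 3525170
∑_{k=1}^{203} k² = 203×204×407/6 = 2809114
∑_{k=204}^{219} k² = 3525170 - 2809114 = 716056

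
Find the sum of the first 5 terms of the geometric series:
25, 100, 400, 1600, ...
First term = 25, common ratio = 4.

Sₙ = a(1 - rⁿ) / (1 - r)
S_5 = 25(1 - 4^5) / (1 - 4)
S_5 = 25(1 - 1024) / (-3)
S_5 = 8525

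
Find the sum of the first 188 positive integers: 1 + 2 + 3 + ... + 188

Formula: ∑k = n(n+1)/2
= 188×189/2
= 35532/2
= 17766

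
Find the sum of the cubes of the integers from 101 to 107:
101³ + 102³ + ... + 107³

Use ∑_{k=1}^{n} k³ = [n(n+1)/2]², then subtract the first 100 terms.
∑_{k=1}^{107} k³ = [107×108/2]² = 5778² = 33385284
∑_{k=1}^{100} k³ = [100×101/2]² = 5050² = 25502500
∑_{k=101}^{107} k³ = 33385284 - 25502500 = 7882784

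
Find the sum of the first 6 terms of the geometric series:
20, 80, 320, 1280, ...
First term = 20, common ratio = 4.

Sₙ = a(1 - rⁿ) / (1 - r)
S_6 = 20(1 - 4^6) / (1 - 4)
S_6 = 20(1 - 4096) / (-3)
S_6 = 27300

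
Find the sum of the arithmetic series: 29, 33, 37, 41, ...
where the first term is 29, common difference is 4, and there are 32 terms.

Sₙ = n/2 × (first + last)
Last term = a + (n-1)d = 29 + (32-1)×4 = 153
S_32 = 32/2 × (29 + 153)
S_32 = 32/2 × 182 = 2912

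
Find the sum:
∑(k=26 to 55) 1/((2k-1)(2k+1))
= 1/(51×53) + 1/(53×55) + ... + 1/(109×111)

Partial fractions: 1/((2k-1)(2k+1)) = (1/2)[1/(2k-1) - 1/(2k+1)]
The series telescopes:
= (1/2)[1/51 - 1/111]
= 10/1887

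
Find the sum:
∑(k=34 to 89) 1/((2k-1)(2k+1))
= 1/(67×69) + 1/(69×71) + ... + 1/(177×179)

Partial fractions: 1/((2k-1)(2k+1)) = (1/2)[1/(2k-1) - 1/(2k+1)]
The series telescopes:
= (1/2)[1/67 - 1/179]
= 56/11993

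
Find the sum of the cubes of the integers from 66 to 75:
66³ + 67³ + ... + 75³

Use ∑_{k=1}^{n} k³ = [n(n+1)/2]², then subtract the first 65 terms.
∑_{k=1}^{75} k³ = [75×76/2]² = 2850² = 8122500
∑_{k=1}^{65} k³ = [65×66/2]² = 2145² = 4601025
∑_{k=66}^{75} k³ = 8122500 - 4601025 = 3521475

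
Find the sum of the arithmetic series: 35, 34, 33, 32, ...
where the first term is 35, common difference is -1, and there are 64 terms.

Sₙ = n/2 × (first + last)
Last term = a + (n-1)d = 35 + (64-1)×(-1) = -28
S_64 = 64/2 × (35 + (-28))
S_64 = 64/2 × 7 = 224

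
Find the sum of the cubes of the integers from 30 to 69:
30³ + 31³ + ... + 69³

Use ∑_{k=1}^{n} k³ = [n(n+1)/2]², then subtract the first 29 terms.
∑_{k=1}^{69} k³ = [69×70/2]² = 2415² = 5832225
∑_{k=1}^{29} k³ = [29×30/2]² = 435² = 189225
∑_{k=30}^{69} k³ = 5832225 - 189225 = 5643000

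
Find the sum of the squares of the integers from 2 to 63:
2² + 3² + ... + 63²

Use ∑_{k=1}^{n} k² = n(n+1)(2n+1)/6, then subtract the first 1 terms.
∑_{k=1}^{63} k² = 63×64×127/6 = 85344
∑_{k=1}^{1} k² = 1×2×3/6 = 1
∑_{k=2}^{63} k² = 85344 - 1 = 85343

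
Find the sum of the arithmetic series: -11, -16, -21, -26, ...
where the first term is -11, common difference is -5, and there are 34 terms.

Sₙ = n/2 × (first + last)
Last term = a + (n-1)d = -11 + (34-1)×(-5) = -176
S_34 = 34/2 × (-11 + (-176))
S_34 = 34/2 × (-187) = -3179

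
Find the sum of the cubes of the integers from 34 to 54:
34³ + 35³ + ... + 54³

Use ∑_{k=1}^{n} k³ = [n(n+1)/2]², then subtract the first 33 terms.
∑_{k=1}^{54} k³ = [54×55/2]² = 1485² = 2205225
∑_{k=1}^{33} k³ = [33×34/2]² = 561² = 314721
∑_{k=34}^{54} k³ = 2205225 - 314721 = 1890504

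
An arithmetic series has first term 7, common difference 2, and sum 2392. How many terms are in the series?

Using S = n/2 × [2a + (n-1)d]
2392 = n/2 × [2(7) + (n-1)(2)]
2392 = n/2 × [14 + 2n - 2]
4784 = n × [12 + 2n]
2n² + (12)n - 4784 = 0
Discriminant: Δ = (12)² - 4(2)(-4784) = 144 + 38272 = 38416
√Δ = 196
n = [-(12) + √Δ] / (2·2) = (-12 + 196) / 4 = 184 / 4 = 46
(The negative root is discarded since n must be a positive integer.)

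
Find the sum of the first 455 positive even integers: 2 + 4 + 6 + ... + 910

Sum of first n even numbers = n(n+1)
= 455×456
= 207480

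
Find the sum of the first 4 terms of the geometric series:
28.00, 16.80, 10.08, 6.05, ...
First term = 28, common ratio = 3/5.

Sₙ = a(1 - rⁿ) / (1 - r)
S_4 = 28(1 - (3/5)^4) / (1 - (3/5))
S_4 = 28(1 - (81/625)) / (2/5)
S_4 = 7616/125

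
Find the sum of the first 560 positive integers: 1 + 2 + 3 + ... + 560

Formula: ∑k = n(n+1)/2
= 560×561/2
= 314160/2
= 157080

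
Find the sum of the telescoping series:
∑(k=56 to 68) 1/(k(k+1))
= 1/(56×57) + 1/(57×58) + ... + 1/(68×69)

Partial fractions: 1/(k(k+1)) = 1/k - 1/(k+1)
The series telescopes:
= (1/56 - 1/57) + (1/57 - 1/58) + ... + (1/68 - 1/69)
= 1/56 - 1/69
= 13/3864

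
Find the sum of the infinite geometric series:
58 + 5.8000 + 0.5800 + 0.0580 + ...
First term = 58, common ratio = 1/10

For |r| < 1, S = a / (1 - r)
S = 58 / (1 - (1/10))
S = 58 / (9/10)
S = 580/9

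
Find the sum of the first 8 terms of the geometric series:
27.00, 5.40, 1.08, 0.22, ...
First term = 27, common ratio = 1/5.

Sₙ = a(1 - rⁿ) / (1 - r)
S_8 = 27(1 - (1/5)^8) / (1 - (1/5))
S_8 = 27(1 - (1/390625)) / (4/5)
S_8 = 2636712/78125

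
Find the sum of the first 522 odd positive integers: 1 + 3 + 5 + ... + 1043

Sum of first n odd numbers = n²
= 522²
= 272484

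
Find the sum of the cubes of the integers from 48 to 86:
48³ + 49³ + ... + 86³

Use ∑_{k=1}^{n} k³ = [n(n+1)/2]², then subtract the first 47 terms.
∑_{k=1}^{86} k³ = [86×87/2]² = 3741² = 13995081
∑_{k=1}^{47} k³ = [47×48/2]² = 1128² = 1272384
∑_{k=48}^{86} k³ = 13995081 - 1272384 = 12722697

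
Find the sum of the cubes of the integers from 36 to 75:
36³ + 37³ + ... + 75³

Use ∑_{k=1}^{n} k³ = [n(n+1)/2]², then subtract the first 35 terms.
∑_{k=1}^{75} k³ = [75×76/2]² = 2850² = 8122500
∑_{k=1}^{35} k³ = [35×36/2]² = 630² = 396900
∑_{k=36}^{75} k³ = 8122500 - 396900 = 7725600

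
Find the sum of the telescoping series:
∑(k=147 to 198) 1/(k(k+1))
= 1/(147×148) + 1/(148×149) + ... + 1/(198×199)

Partial fractions: 1/(k(k+1)) = 1/k - 1/(k+1)
The series telescopes:
= (1/147 - 1/148) + (1/148 - 1/149) + ... + (1/198 - 1/199)
= 1/147 - 1/199
= 52/29253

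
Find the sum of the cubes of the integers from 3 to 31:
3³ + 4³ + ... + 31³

Use ∑_{k=1}^{n} k³ = [n(n+1)/2]², then subtract the first 2 terms.
∑_{k=1}^{31} k³ = [31×32/2]² = 496² = 246016
∑_{k=1}^{2} k³ = [2×3/2]² = 3² = 9
∑_{k=3}^{31} k³ = 246016 - 9 = 246007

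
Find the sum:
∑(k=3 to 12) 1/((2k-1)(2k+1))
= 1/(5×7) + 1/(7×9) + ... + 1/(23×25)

Partial fractions: 1/((2k-1)(2k+1)) = (1/2)[1/(2k-1) - 1/(2k+1)]
The series telescopes:
= (1/2)[1/5 - 1/25]
= 2/25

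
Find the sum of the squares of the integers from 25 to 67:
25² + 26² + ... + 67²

Use ∑_{k=1}^{n} k² = n(n+1)(2n+1)/6, then subtract the first 24 terms.
∑_{k=1}^{67} k² = 67×68×135/6 = 102510
∑_{k=1}^{24} k² = 24×25×49/6 = 4900
∑_{k=25}^{67} k² = 102510 - 4900 = 97610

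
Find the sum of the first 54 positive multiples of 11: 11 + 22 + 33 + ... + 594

Factor out 11: = 11(1 + 2 + ... + 54) = 11 × n(n+1)/2
= 11 × 54×55/2
= 11 × 1485
= 16335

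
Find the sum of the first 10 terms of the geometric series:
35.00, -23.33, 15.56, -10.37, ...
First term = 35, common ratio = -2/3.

Sₙ = a(1 - rⁿ) / (1 - r)
S_10 = 35(1 - (-2/3)^10) / (1 - (-2/3))
S_10 = 35(1 - (1024/59049)) / (5/3)
S_10 = 406175/19683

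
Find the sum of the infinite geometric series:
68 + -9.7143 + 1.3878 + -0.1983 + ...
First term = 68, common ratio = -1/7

For |r| < 1, S = a / (1 - r)
S = 68 / (1 - (-1/7))
S = 68 / (8/7)
S = 119/2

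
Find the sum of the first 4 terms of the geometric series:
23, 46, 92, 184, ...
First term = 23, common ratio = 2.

Sₙ = a(1 - rⁿ) / (1 - r)
S_4 = 23(1 - 2^4) / (1 - 2)
S_4 = 23(1 - 16) / (-1)
S_4 = 345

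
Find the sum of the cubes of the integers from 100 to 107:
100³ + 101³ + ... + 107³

Use ∑_{k=1}^{n} k³ = [n(n+1)/2]², then subtract the first 99 terms.
∑_{k=1}^{107} k³ = [107×108/2]² = 5778² = 33385284
∑_{k=1}^{99} k³ = [99×100/2]² = 4950² = 24502500
∑_{k=100}^{107} k³ = 33385284 - 24502500 = 8882784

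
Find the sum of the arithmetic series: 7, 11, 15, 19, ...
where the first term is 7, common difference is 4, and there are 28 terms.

Sₙ = n/2 × (first + last)
Last term = a + (n-1)d = 7 + (28-1)×4 = 115
S_28 = 28/2 × (7 + 115)
S_28 = 28/2 × 122 = 1708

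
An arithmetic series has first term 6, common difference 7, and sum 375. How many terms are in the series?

Using S = n/2 × [2a + (n-1)d]
375 = n/2 × [2(6) + (n-1)(7)]
375 = n/2 × [12 + 7n - 7]
750 = n × [5 + 7n]
7n² + (5)n - 750 = 0
Discriminant: Δ = (5)² - 4(7)(-750) = 25 + 21000 = 21025
√Δ = 145
n = [-(5) + √Δ] / (2·7) = (-5 + 145) / 14 = 140 / 14 = 10
(The negative root is discarded since n must be a positive integer.)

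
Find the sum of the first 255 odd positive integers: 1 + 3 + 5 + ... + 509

Sum of first n odd numbers = n²
= 255²
= 65025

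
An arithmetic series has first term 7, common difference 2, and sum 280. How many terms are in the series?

Using S = n/2 × [2a + (n-1)d]
280 = n/2 × [2(7) + (n-1)(2)]
280 = n/2 × [14 + 2n - 2]
560 = n × [12 + 2n]
2n² + (12)n - 560 = 0
Discriminant: Δ = (12)² - 4(2)(-560) = 144 + 4480 = 4624
√Δ = 68
n = [-(12) + √Δ] / (2·2) = (-12 + 68) / 4 = 56 / 4 = 14
(The negative root is discarded since n must be a positive integer.)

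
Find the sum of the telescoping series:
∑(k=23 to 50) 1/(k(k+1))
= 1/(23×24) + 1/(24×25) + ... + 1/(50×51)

Partial fractions: 1/(k(k+1)) = 1/k - 1/(k+1)
The series telescopes:
= (1/23 - 1/24) + (1/24 - 1/25) + ... + (1/50 - 1/51)
= 1/23 - 1/51
= 28/1173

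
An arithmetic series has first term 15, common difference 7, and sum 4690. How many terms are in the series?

Using S = n/2 × [2a + (n-1)d]
4690 = n/2 × [2(15) + (n-1)(7)]
4690 = n/2 × [30 + 7n - 7]
9380 = n × [23 + 7n]
7n² + (23)n - 9380 = 0
Discriminant: Δ = (23)² - 4(7)(-9380) = 529 + 262640 = 263169
√Δ = 513
n = [-(23) + √Δ] / (2·7) = (-23 + 513) / 14 = 490 / 14 = 35
(The negative root is discarded since n must be a positive integer.)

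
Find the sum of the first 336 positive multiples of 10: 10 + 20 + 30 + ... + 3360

Factor out 10: = 10(1 + 2 + ... + 336) = 10 × n(n+1)/2
= 10 × 336×337/2
= 10 × 56616
= 566160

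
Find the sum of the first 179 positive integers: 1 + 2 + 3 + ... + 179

Formula: ∑k = n(n+1)/2
= 179×180/2
= 32220/2
= 16110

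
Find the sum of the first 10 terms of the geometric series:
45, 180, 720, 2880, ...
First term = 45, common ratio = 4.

Sₙ = a(1 - rⁿ) / (1 - r)
S_10 = 45(1 - 4^10) / (1 - 4)
S_10 = 45(1 - 1048576) / (-3)
S_10 = 15728625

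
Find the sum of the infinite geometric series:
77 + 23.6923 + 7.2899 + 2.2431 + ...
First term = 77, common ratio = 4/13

For |r| < 1, S = a / (1 - r)
S = 77 / (1 - (4/13))
S = 77 / (9/13)
S = 1001/9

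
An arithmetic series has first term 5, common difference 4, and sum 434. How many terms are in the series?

Using S = n/2 × [2a + (n-1)d]
434 = n/2 × [2(5) + (n-1)(4)]
434 = n/2 × [10 + 4n - 4]
868 = n × [6 + 4n]
4n² + (6)n - 868 = 0
Discriminant: Δ = (6)² - 4(4)(-868) = 36 + 13888 = 13924
√Δ = 118
n = [-(6) + √Δ] / (2·4) = (-6 + 118) / 8 = 112 / 8 = 14
(The negative root is discarded since n must be a positive integer.)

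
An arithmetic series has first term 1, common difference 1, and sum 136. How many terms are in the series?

Using S = n/2 × [2a + (n-1)d]
136 = n/2 × [2(1) + (n-1)(1)]
136 = n/2 × [2 + 1n - 1]
272 = n × [1 + 1n]
1n² + (1)n - 272 = 0
Discriminant: Δ = (1)² - 4(1)(-272) = 1 + 1088 = 1089
√Δ = 33
n = [-(1) + √Δ] / (2·1) = (-1 + 33) / 2 = 32 / 2 = 16
(The negative root is discarded since n must be a positive integer.)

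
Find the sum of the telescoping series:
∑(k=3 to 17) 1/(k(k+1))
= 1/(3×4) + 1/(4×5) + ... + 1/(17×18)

Partial fractions: 1/(k(k+1)) = 1/k - 1/(k+1)
The series telescopes:
= (1/3 - 1/4) + (1/4 - 1/5) + ... + (1/17 - 1/18)
= 1/3 - 1/18
= 5/18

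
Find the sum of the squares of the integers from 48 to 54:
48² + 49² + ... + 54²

Use ∑_{k=1}^{n} k² = n(n+1)(2n+1)/6, then subtract the first 47 terms.
∑_{k=1}^{54} k² = 54×55×109/6 = 53955
∑_{k=1}^{47} k² = 47×48×95/6 = 35720
∑_{k=48}^{54} k² = 53955 - 35720 = 18235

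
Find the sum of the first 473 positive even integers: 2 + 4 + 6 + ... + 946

Sum of first n even numbers = n(n+1)
= 473×474
= 224202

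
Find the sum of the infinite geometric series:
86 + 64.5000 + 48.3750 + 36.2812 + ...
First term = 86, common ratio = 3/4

For |r| < 1, S = a / (1 - r)
S = 86 / (1 - (3/4))
S = 86 / (1/4)
S = 344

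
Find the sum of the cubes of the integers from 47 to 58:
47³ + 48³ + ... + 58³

Use ∑_{k=1}^{n} k³ = [n(n+1)/2]², then subtract the first 46 terms.
∑_{k=1}^{58} k³ = [58×59/2]² = 1711² = 2927521
∑_{k=1}^{46} k³ = [46×47/2]² = 1081² = 1168561
∑_{k=47}^{58} k³ = 2927521 - 1168561 = 1758960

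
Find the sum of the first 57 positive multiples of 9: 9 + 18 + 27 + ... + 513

Factor out 9: = 9(1 + 2 + ... + 57) = 9 × n(n+1)/2
= 9 × 57×58/2
= 9 × 1653
= 14877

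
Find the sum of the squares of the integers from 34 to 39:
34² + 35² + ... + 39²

Use ∑_{k=1}^{n} k² = n(n+1)(2n+1)/6, then subtract the first 33 terms.
∑_{k=1}^{39} k² = 39×40×79/6 = 20540
∑_{k=1}^{33} k² = 33×34×67/6 = 12529
∑_{k=34}^{39} k² = 20540 - 12529 = 8011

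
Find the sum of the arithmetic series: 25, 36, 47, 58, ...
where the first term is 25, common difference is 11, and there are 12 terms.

Sₙ = n/2 × (first + last)
Last term = a + (n-1)d = 25 + (12-1)×11 = 146
S_12 = 12/2 × (25 + 146)
S_12 = 12/2 × 171 = 1026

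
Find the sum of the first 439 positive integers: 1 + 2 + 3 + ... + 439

Formula: ∑k = n(n+1)/2
= 439×440/2
= 193160/2
= 96580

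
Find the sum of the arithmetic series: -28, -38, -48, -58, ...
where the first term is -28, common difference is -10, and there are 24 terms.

Sₙ = n/2 × (first + last)
Last term = a + (n-1)d = -28 + (24-1)×(-10) = -258
S_24 = 24/2 × (-28 + (-258))
S_24 = 24/2 × (-286) = -3432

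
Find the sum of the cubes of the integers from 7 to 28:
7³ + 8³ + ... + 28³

Use ∑_{k=1}^{n} k³ = [n(n+1)/2]², then subtract the first 6 terms.
∑_{k=1}^{28} k³ = [28×29/2]² = 406² = 164836
∑_{k=1}^{6} k³ = [6×7/2]² = 21² = 441
∑_{k=7}^{28} k³ = 164836 - 441 = 164395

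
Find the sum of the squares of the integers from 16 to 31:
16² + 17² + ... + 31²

Use ∑_{k=1}^{n} k² = n(n+1)(2n+1)/6, then subtract the first 15 terms.
∑_{k=1}^{31} k² = 31×32×63/6 = 10416
∑_{k=1}^{15} k² = 15×16×31/6 = 1240
∑_{k=16}^{31} k² = 10416 - 1240 = 9176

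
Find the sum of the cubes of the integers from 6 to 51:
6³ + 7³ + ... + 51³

Use ∑_{k=1}^{n} k³ = [n(n+1)/2]², then subtract the first 5 terms.
∑_{k=1}^{51} k³ = [51×52/2]² = 1326² = 1758276
∑_{k=1}^{5} k³ = [5×6/2]² = 15² = 225
∑_{k=6}^{51} k³ = 1758276 - 225 = 1758051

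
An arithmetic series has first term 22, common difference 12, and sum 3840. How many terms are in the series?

Using S = n/2 × [2a + (n-1)d]
3840 = n/2 × [2(22) + (n-1)(12)]
3840 = n/2 × [44 + 12n - 12]
7680 = n × [32 + 12n]
12n² + (32)n - 7680 = 0
Discriminant: Δ = (32)² - 4(12)(-7680) = 1024 + 368640 = 369664
√Δ = 608
n = [-(32) + √Δ] / (2·12) = (-32 + 608) / 24 = 576 / 24 = 24
(The negative root is discarded since n must be a positive integer.)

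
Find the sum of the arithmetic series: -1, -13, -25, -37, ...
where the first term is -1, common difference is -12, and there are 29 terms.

Sₙ = n/2 × (first + last)
Last term = a + (n-1)d = -1 + (29-1)×(-12) = -337
S_29 = 29/2 × (-1 + (-337))
S_29 = 29/2 × (-338) = -4901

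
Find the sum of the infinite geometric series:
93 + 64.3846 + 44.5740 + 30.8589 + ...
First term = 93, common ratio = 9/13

For |r| < 1, S = a / (1 - r)
S = 93 / (1 - (9/13))
S = 93 / (4/13)
S = 1209/4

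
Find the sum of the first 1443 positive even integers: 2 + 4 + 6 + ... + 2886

Sum of first n even numbers = n(n+1)
= 1443×1444
= 2083692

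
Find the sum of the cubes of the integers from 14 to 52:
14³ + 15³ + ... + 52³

Use ∑_{k=1}^{n} k³ = [n(n+1)/2]², then subtract the first 13 terms.
∑_{k=1}^{52} k³ = [52×53/2]² = 1378² = 1898884
∑_{k=1}^{13} k³ = [13×14/2]² = 91² = 8281
∑_{k=14}^{52} k³ = 1898884 - 8281 = 1890603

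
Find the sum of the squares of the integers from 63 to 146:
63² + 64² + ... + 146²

Use ∑_{k=1}^{n} k² = n(n+1)(2n+1)/6, then subtract the first 62 terms.
∑_{k=1}^{146} k² = 146×147×293/6 = 1048061
∑_{k=1}^{62} k² = 62×63×125/6 = 81375
∑_{k=63}^{146} k² = 1048061 - 81375 = 966686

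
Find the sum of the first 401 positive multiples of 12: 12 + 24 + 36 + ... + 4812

Factor out 12: = 12(1 + 2 + ... + 401) = 12 × n(n+1)/2
= 12 × 401×402/2
= 12 × 80601
= 967212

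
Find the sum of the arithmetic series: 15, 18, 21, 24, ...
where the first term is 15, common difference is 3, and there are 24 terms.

Sₙ = n/2 × (first + last)
Last term = a + (n-1)d = 15 + (24-1)×3 = 84
S_24 = 24/2 × (15 + 84)
S_24 = 24/2 × 99 = 1188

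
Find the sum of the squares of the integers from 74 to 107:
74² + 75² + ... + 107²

Use ∑_{k=1}^{n} k² = n(n+1)(2n+1)/6, then subtract the first 73 terms.
∑_{k=1}^{107} k² = 107×108×215/6 = 414090
∑_{k=1}^{73} k² = 73×74×147/6 = 132349
∑_{k=74}^{107} k² = 414090 - 132349 = 281741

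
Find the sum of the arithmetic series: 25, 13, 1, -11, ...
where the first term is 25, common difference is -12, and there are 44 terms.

Sₙ = n/2 × (first + last)
Last term = a + (n-1)d = 25 + (44-1)×(-12) = -491
S_44 = 44/2 × (25 + (-491))
S_44 = 44/2 × (-466) = -10252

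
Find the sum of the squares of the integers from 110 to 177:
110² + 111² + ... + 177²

Use ∑_{k=1}^{n} k² = n(n+1)(2n+1)/6, then subtract the first 109 terms.
∑_{k=1}^{177} k² = 177×178×355/6 = 1864105
∑_{k=1}^{109} k² = 109×110×219/6 = 437635
∑_{k=110}^{177} k² = 1864105 - 437635 = 1426470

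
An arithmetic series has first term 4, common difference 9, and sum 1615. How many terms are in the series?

Using S = n/2 × [2a + (n-1)d]
1615 = n/2 × [2(4) + (n-1)(9)]
1615 = n/2 × [8 + 9n - 9]
3230 = n × [-1 + 9n]
9n² + (-1)n - 3230 = 0
Discriminant: Δ = (-1)² - 4(9)(-3230) = 1 + 116280 = 116281
√Δ = 341
n = [-(-1) + √Δ] / (2·9) = (1 + 341) / 18 = 342 / 18 = 19
(The negative root is discarded since n must be a positive integer.)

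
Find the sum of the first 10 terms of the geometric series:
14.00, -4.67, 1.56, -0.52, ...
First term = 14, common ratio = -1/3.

Sₙ = a(1 - rⁿ) / (1 - r)
S_10 = 14(1 - (-1/3)^10) / (1 - (-1/3))
S_10 = 14(1 - (1/59049)) / (4/3)
S_10 = 206668/19683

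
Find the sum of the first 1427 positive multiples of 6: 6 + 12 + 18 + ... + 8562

Factor out 6: = 6(1 + 2 + ... + 1427) = 6 × n(n+1)/2
= 6 × 1427×1428/2
= 6 × 1018878
= 6113268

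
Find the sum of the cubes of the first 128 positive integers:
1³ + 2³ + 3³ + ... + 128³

Formula: ∑k³ = [n(n+1)/2]²
= [128×129/2]²
= 8256²
= 68161536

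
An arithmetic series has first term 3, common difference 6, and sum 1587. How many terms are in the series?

Using S = n/2 × [2a + (n-1)d]
1587 = n/2 × [2(3) + (n-1)(6)]
1587 = n/2 × [6 + 6n - 6]
3174 = n × [0 + 6n]
6n² + (0)n - 3174 = 0
Discriminant: Δ = (0)² - 4(6)(-3174) = 0 + 76176 = 76176
√Δ = 276
n = [-(0) + √Δ] / (2·6) = (0 + 276) / 12 = 276 / 12 = 23
(The negative root is discarded since n must be a positive integer.)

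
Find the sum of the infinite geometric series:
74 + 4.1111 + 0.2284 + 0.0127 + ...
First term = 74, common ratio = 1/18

For |r| < 1, S = a / (1 - r)
S = 74 / (1 - (1/18))
S = 74 / (17/18)
S = 1332/17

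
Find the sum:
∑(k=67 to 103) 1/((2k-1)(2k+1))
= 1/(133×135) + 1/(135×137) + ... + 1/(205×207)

Partial fractions: 1/((2k-1)(2k+1)) = (1/2)[1/(2k-1) - 1/(2k+1)]
The series telescopes:
= (1/2)[1/133 - 1/207]
= 37/27531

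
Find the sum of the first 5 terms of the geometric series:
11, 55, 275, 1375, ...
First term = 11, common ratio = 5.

Sₙ = a(1 - rⁿ) / (1 - r)
S_5 = 11(1 - 5^5) / (1 - 5)
S_5 = 11(1 - 3125) / (-4)
S_5 = 8591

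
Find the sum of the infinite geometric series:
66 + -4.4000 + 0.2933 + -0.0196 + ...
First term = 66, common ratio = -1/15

For |r| < 1, S = a / (1 - r)
S = 66 / (1 - (-1/15))
S = 66 / (16/15)
S = 495/8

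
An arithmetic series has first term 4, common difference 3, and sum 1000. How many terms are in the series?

Using S = n/2 × [2a + (n-1)d]
1000 = n/2 × [2(4) + (n-1)(3)]
1000 = n/2 × [8 + 3n - 3]
2000 = n × [5 + 3n]
3n² + (5)n - 2000 = 0
Discriminant: Δ = (5)² - 4(3)(-2000) = 25 + 24000 = 24025
√Δ = 155
n = [-(5) + √Δ] / (2·3) = (-5 + 155) / 6 = 150 / 6 = 25
(The negative root is discarded since n must be a positive integer.)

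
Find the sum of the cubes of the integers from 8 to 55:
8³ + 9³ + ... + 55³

Use ∑_{k=1}^{n} k³ = [n(n+1)/2]², then subtract the first 7 terms.
∑_{k=1}^{55} k³ = [55×56/2]² = 1540² = 2371600
∑_{k=1}^{7} k³ = [7×8/2]² = 28² = 784
∑_{k=8}^{55} k³ = 2371600 - 784 = 2370816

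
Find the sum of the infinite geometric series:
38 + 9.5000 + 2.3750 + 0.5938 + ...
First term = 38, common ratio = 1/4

For |r| < 1, S = a / (1 - r)
S = 38 / (1 - (1/4))
S = 38 / (3/4)
S = 152/3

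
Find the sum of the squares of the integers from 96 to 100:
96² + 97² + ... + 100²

Use ∑_{k=1}^{n} k² = n(n+1)(2n+1)/6, then subtract the first 95 terms.
∑_{k=1}^{100} k² = 100×101×201/6 = 338350
∑_{k=1}^{95} k² = 95×96×191/6 = 290320
∑_{k=96}^{100} k² = 338350 - 290320 = 48030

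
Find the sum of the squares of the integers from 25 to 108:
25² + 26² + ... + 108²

Use ∑_{k=1}^{n} k² = n(n+1)(2n+1)/6, then subtract the first 24 terms.
∑_{k=1}^{108} k² = 108×109×217/6 = 425754
∑_{k=1}^{24} k² = 24×25×49/6 = 4900
∑_{k=25}^{108} k² = 425754 - 4900 = 420854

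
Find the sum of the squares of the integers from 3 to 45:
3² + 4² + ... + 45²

Use ∑_{k=1}^{n} k² = n(n+1)(2n+1)/6, then subtract the first 2 terms.
∑_{k=1}^{45} k² = 45×46×91/6 = 31395
∑_{k=1}^{2} k² = 2×3×5/6 = 5
∑_{k=3}^{45} k² = 31395 - 5 = 31390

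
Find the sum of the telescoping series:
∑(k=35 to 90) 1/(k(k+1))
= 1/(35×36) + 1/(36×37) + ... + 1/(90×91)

Partial fractions: 1/(k(k+1)) = 1/k - 1/(k+1)
The series telescopes:
= (1/35 - 1/36) + (1/36 - 1/37) + ... + (1/90 - 1/91)
= 1/35 - 1/91
= 8/455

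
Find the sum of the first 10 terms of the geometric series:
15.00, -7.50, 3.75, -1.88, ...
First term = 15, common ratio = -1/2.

Sₙ = a(1 - rⁿ) / (1 - r)
S_10 = 15(1 - (-1/2)^10) / (1 - (-1/2))
S_10 = 15(1 - (1/1024)) / (3/2)
S_10 = 5115/512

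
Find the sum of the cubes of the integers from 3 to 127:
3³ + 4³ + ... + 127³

Use ∑_{k=1}^{n} k³ = [n(n+1)/2]², then subtract the first 2 terms.
∑_{k=1}^{127} k³ = [127×128/2]² = 8128² = 66064384
∑_{k=1}^{2} k³ = [2×3/2]² = 3² = 9
∑_{k=3}^{127} k³ = 66064384 - 9 = 66064375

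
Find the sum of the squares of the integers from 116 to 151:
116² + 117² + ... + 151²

Use ∑_{k=1}^{n} k² = n(n+1)(2n+1)/6, then subtract the first 115 terms.
∑_{k=1}^{151} k² = 151×152×303/6 = 1159076
∑_{k=1}^{115} k² = 115×116×231/6 = 513590
∑_{k=116}^{151} k² = 1159076 - 513590 = 645486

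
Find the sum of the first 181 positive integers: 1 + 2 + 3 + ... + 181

Formula: ∑k = n(n+1)/2
= 181×182/2
= 32942/2
= 16471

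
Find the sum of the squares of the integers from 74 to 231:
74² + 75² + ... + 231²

Use ∑_{k=1}^{n} k² = n(n+1)(2n+1)/6, then subtract the first 73 terms.
∑_{k=1}^{231} k² = 231×232×463/6 = 4135516
∑_{k=1}^{73} k² = 73×74×147/6 = 132349
∑_{k=74}^{231} k² = 4135516 - 132349 = 4003167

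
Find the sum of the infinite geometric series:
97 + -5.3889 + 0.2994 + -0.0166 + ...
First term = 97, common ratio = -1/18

For |r| < 1, S = a / (1 - r)
S = 97 / (1 - (-1/18))
S = 97 / (19/18)
S = 1746/19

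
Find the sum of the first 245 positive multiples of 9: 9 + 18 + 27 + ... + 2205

Factor out 9: = 9(1 + 2 + ... + 245) = 9 × n(n+1)/2
= 9 × 245×246/2
= 9 × 30135
= 271215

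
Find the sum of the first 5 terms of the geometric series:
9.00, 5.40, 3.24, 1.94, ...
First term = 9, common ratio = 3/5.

Sₙ = a(1 - rⁿ) / (1 - r)
S_5 = 9(1 - (3/5)^5) / (1 - (3/5))
S_5 = 9(1 - (243/3125)) / (2/5)
S_5 = 12969/625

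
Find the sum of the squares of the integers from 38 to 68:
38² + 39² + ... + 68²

Use ∑_{k=1}^{n} k² = n(n+1)(2n+1)/6, then subtract the first 37 terms.
∑_{k=1}^{68} k² = 68×69×137/6 = 107134
∑_{k=1}^{37} k² = 37×38×75/6 = 17575
∑_{k=38}^{68} k² = 107134 - 17575 = 89559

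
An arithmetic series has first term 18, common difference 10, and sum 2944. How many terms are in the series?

Using S = n/2 × [2a + (n-1)d]
2944 = n/2 × [2(18) + (n-1)(10)]
2944 = n/2 × [36 + 10n - 10]
5888 = n × [26 + 10n]
10n² + (26)n - 5888 = 0
Discriminant: Δ = (26)² - 4(10)(-5888) = 676 + 235520 = 236196
√Δ = 486
n = [-(26) + √Δ] / (2·10) = (-26 + 486) / 20 = 460 / 20 = 23
(The negative root is discarded since n must be a positive integer.)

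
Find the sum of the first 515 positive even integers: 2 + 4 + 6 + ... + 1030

Sum of first n even numbers = n(n+1)
= 515×516
= 265740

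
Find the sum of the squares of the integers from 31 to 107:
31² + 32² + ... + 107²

Use ∑_{k=1}^{n} k² = n(n+1)(2n+1)/6, then subtract the first 30 terms.
∑_{k=1}^{107} k² = 107×108×215/6 = 414090
∑_{k=1}^{30} k² = 30×31×61/6 = 9455
∑_{k=31}^{107} k² = 414090 - 9455 = 404635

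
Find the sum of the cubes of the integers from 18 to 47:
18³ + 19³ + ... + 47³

Use ∑_{k=1}^{n} k³ = [n(n+1)/2]², then subtract the first 17 terms.
∑_{k=1}^{47} k³ = [47×48/2]² = 1128² = 1272384
∑_{k=1}^{17} k³ = [17×18/2]² = 153² = 23409
∑_{k=18}^{47} k³ = 1272384 - 23409 = 1248975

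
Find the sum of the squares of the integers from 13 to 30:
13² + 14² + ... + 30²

Use ∑_{k=1}^{n} k² = n(n+1)(2n+1)/6, then subtract the first 12 terms.
∑_{k=1}^{30} k² = 30×31×61/6 = 9455
∑_{k=1}^{12} k² = 12×13×25/6 = 650
∑_{k=13}^{30} k² = 9455 - 650 = 8805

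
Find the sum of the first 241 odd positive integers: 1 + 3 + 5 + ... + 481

Sum of first n odd numbers = n²
= 241²
= 58081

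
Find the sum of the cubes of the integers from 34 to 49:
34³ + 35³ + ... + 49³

Use ∑_{k=1}^{n} k³ = [n(n+1)/2]², then subtract the first 33 terms.
∑_{k=1}^{49} k³ = [49×50/2]² = 1225² = 1500625
∑_{k=1}^{33} k³ = [33×34/2]² = 561² = 314721
∑_{k=34}^{49} k³ = 1500625 - 314721 = 1185904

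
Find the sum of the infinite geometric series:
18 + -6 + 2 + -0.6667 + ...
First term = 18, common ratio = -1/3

For |r| < 1, S = a / (1 - r)
S = 18 / (1 - (-1/3))
S = 18 / (4/3)
S = 27/2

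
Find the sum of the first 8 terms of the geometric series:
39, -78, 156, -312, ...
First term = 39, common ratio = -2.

Sₙ = a(1 - rⁿ) / (1 - r)
S_8 = 39(1 - (-2)^8) / (1 - (-2))
S_8 = 39(1 - 256) / (3)
S_8 = -3315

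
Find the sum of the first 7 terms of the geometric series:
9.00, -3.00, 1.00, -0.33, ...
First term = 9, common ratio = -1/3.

Sₙ = a(1 - rⁿ) / (1 - r)
S_7 = 9(1 - (-1/3)^7) / (1 - (-1/3))
S_7 = 9(1 - (-1/2187)) / (4/3)
S_7 = 547/81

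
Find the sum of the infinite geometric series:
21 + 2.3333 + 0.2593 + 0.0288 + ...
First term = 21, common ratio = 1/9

For |r| < 1, S = a / (1 - r)
S = 21 / (1 - (1/9))
S = 21 / (8/9)
S = 189/8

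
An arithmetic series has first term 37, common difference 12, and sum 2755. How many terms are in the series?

Using S = n/2 × [2a + (n-1)d]
2755 = n/2 × [2(37) + (n-1)(12)]
2755 = n/2 × [74 + 12n - 12]
5510 = n × [62 + 12n]
12n² + (62)n - 5510 = 0
Discriminant: Δ = (62)² - 4(12)(-5510) = 3844 + 264480 = 268324
√Δ = 518
n = [-(62) + √Δ] / (2·12) = (-62 + 518) / 24 = 456 / 24 = 19
(The negative root is discarded since n must be a positive integer.)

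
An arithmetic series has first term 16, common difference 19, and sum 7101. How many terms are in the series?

Using S = n/2 × [2a + (n-1)d]
7101 = n/2 × [2(16) + (n-1)(19)]
7101 = n/2 × [32 + 19n - 19]
14202 = n × [13 + 19n]
19n² + (13)n - 14202 = 0
Discriminant: Δ = (13)² - 4(19)(-14202) = 169 + 1079352 = 1079521
√Δ = 1039
n = [-(13) + √Δ] / (2·19) = (-13 + 1039) / 38 = 1026 / 38 = 27
(The negative root is discarded since n must be a positive integer.)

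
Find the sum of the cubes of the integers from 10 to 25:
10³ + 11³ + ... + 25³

Use ∑_{k=1}^{n} k³ = [n(n+1)/2]², then subtract the first 9 terms.
∑_{k=1}^{25} k³ = [25×26/2]² = 325² = 105625
∑_{k=1}^{9} k³ = [9×10/2]² = 45² = 2025
∑_{k=10}^{25} k³ = 105625 - 2025 = 103600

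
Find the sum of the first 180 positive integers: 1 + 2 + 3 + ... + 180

Formula: ∑k = n(n+1)/2
= 180×181/2
= 32580/2
= 16290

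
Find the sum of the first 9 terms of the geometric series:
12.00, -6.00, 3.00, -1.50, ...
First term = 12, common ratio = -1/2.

Sₙ = a(1 - rⁿ) / (1 - r)
S_9 = 12(1 - (-1/2)^9) / (1 - (-1/2))
S_9 = 12(1 - (-1/512)) / (3/2)
S_9 = 513/64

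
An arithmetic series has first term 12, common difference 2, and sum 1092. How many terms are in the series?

Using S = n/2 × [2a + (n-1)d]
1092 = n/2 × [2(12) + (n-1)(2)]
1092 = n/2 × [24 + 2n - 2]
2184 = n × [22 + 2n]
2n² + (22)n - 2184 = 0
Discriminant: Δ = (22)² - 4(2)(-2184) = 484 + 17472 = 17956
√Δ = 134
n = [-(22) + √Δ] / (2·2) = (-22 + 134) / 4 = 112 / 4 = 28
(The negative root is discarded since n must be a positive integer.)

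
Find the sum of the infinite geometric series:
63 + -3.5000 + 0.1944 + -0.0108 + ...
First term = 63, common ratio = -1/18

For |r| < 1, S = a / (1 - r)
S = 63 / (1 - (-1/18))
S = 63 / (19/18)
S = 1134/19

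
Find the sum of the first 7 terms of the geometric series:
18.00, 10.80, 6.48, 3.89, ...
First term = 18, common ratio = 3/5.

Sₙ = a(1 - rⁿ) / (1 - r)
S_7 = 18(1 - (3/5)^7) / (1 - (3/5))
S_7 = 18(1 - (2187/78125)) / (2/5)
S_7 = 683442/15625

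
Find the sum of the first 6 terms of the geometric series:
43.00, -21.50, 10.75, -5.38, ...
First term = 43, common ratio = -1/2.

Sₙ = a(1 - rⁿ) / (1 - r)
S_6 = 43(1 - (-1/2)^6) / (1 - (-1/2))
S_6 = 43(1 - (1/64)) / (3/2)
S_6 = 903/32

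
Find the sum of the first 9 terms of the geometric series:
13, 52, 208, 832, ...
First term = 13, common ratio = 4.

Sₙ = a(1 - rⁿ) / (1 - r)
S_9 = 13(1 - 4^9) / (1 - 4)
S_9 = 13(1 - 262144) / (-3)
S_9 = 1135953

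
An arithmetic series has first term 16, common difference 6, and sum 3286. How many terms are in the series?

Using S = n/2 × [2a + (n-1)d]
3286 = n/2 × [2(16) + (n-1)(6)]
3286 = n/2 × [32 + 6n - 6]
6572 = n × [26 + 6n]
6n² + (26)n - 6572 = 0
Discriminant: Δ = (26)² - 4(6)(-6572) = 676 + 157728 = 158404
√Δ = 398
n = [-(26) + √Δ] / (2·6) = (-26 + 398) / 12 = 372 / 12 = 31
(The negative root is discarded since n must be a positive integer.)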